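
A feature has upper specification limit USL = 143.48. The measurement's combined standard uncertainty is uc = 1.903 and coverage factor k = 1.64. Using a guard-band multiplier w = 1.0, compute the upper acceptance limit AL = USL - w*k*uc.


U = k * uc = 1.64 * 1.903 = 3.12092
guard band g = w * U = 1.0 * 3.12092 = 3.12092
AL = USL - g = 143.48 - 3.12092
AL = 140.3591

140.3591


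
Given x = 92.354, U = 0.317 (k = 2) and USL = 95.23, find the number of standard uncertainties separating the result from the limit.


u = U / k = 0.317 / 2 = 0.1585
margin = |USL - x| = |95.23 - 92.354| = 2.876
z = margin / u = 2.876 / 0.1585
z = 18.1451

18.1451


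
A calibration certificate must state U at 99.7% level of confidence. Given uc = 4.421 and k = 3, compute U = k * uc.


U = k * uc
U = 3 * 4.421
U = 13.2630

13.2630


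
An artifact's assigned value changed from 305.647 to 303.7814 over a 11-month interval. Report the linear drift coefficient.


rate = (v2 - v1) / months
= (303.7814 - 305.647) / 11
= -1.8656 / 11
= -0.1696

-0.1696


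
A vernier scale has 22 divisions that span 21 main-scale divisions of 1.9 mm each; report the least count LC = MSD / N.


LC = MSD / n_div
= 1.9 / 22
= 0.0864

0.0864


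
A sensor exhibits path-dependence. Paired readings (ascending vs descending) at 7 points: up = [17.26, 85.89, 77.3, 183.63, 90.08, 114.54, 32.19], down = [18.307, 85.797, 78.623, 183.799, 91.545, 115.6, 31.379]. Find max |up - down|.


|17.26 - 18.307| = 1.0470
|85.89 - 85.797| = 0.0930
|77.3 - 78.623| = 1.3230
|183.63 - 183.799| = 0.1690
|90.08 - 91.545| = 1.4650
|114.54 - 115.6| = 1.0600
|32.19 - 31.379| = 0.8110
hysteresis = max(diffs) = 1.4650

1.4650


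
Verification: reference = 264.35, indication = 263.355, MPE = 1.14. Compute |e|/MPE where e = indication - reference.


e = indication - reference = 263.355 - 264.35 = -0.9950
|e| = 0.9950
ratio = |e| / MPE = 0.9950 / 1.14
ratio = 0.8728

0.8728


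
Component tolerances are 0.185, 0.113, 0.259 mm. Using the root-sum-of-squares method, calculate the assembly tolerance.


RSS = sqrt(0.185^2 + 0.113^2 + 0.259^2)
= sqrt(0.114075)
= 0.3377

0.3377


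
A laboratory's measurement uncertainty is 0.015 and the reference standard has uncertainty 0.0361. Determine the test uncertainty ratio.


TUR = u_lab / u_ref
= 0.015 / 0.0361
= 0.4155

0.4155


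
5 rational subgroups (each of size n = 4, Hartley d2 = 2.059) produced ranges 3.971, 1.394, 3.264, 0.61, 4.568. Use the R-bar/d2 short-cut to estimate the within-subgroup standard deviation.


R_bar = (3.971 + 1.394 + 3.264 + 0.61 + 4.568) / 5
R_bar = 13.807 / 5 = 2.7614
sigma_hat = R_bar / d2 = 2.7614 / 2.059 = 1.3411

1.3411


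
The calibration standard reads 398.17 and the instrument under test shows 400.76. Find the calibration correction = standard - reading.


Correction = standard - reading
= 398.17 - 400.76
= -2.5900

-2.5900


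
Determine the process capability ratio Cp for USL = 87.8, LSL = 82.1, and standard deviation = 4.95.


Cp = (USL - LSL) / (6 * sigma)
= (87.8 - 82.1) / (6 * 4.95)
= 5.7000 / 29.7000
= 0.1919

0.1919


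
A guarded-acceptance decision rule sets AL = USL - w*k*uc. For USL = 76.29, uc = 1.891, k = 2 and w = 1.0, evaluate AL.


U = k * uc = 2 * 1.891 = 3.782
guard band g = w * U = 1.0 * 3.782 = 3.782
AL = USL - g = 76.29 - 3.782
AL = 72.5080

72.5080


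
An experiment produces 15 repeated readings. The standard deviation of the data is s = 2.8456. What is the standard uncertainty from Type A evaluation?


u_A = s / sqrt(n)
u_A = 2.8456 / sqrt(15)
u_A = 2.8456 / 3.8729833
u_A = 0.7347

0.7347


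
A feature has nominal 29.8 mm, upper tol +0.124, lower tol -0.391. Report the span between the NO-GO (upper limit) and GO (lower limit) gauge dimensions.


GO = nominal - lower_tol (smallest hole = maximum material condition)
GO = 29.8 - 0.391 = 29.409
NO-GO = nominal + upper_tol (largest hole = least material condition)
NO-GO = 29.8 + 0.124 = 29.924
spread = NO-GO - GO = 29.924 - 29.409 = 0.5150

0.5150


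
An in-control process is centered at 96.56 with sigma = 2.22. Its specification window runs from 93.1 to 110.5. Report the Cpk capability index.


Cpu = (USL - mean) / (3*sigma) = (110.5 - 96.56) / (3*2.22) = 2.0931
Cpl = (mean - LSL) / (3*sigma) = (96.56 - 93.1) / (3*2.22) = 0.5195
Cpk = min(Cpu, Cpl) = 0.5195

0.5195


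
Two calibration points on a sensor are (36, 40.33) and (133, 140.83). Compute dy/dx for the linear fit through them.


slope = (y2 - y1) / (x2 - x1)
= (140.83 - 40.33) / (133 - 36)
= 100.5000 / 97
= 1.0361

1.0361


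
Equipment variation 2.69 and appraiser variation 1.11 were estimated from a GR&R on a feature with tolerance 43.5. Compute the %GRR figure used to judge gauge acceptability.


GRR = sqrt(EV^2 + AV^2) = sqrt(2.69^2 + 1.11^2) = 2.9100172
%GRR = GRR / tol * 100 = 2.9100172 / 43.5 * 100
%GRR = 6.6897

6.6897


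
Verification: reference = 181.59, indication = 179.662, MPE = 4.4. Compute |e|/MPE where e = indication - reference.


e = indication - reference = 179.662 - 181.59 = -1.9280
|e| = 1.9280
ratio = |e| / MPE = 1.9280 / 4.4
ratio = 0.4382

0.4382


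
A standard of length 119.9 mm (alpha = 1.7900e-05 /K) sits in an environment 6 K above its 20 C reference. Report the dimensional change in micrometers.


dL = L * alpha * dT
= 119.9 * 1.7900e-05 * 6
= 0.0128773 mm
dL_um = 0.0128773 * 1000 = 12.8773 um

12.8773


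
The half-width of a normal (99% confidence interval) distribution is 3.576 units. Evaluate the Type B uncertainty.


u_B = half_width / 2.576
u_B = 3.576 / 2.576
u_B = 1.3882

1.3882


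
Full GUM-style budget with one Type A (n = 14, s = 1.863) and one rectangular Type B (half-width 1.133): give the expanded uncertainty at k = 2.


u_A = s / sqrt(n) = 1.863 / sqrt(14) = 0.49790769
u_B = half_width / sqrt(3) = 1.133 / sqrt(3) = 0.65413785
uc = sqrt(u_A^2 + u_B^2) = sqrt(0.49790769^2 + 0.65413785^2) = 0.82207566
U = k * uc = 2 * 0.82207566
U = 1.6442

1.6442


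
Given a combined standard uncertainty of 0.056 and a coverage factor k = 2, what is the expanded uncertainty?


U = k * uc
U = 2 * 0.056
U = 0.1120

0.1120


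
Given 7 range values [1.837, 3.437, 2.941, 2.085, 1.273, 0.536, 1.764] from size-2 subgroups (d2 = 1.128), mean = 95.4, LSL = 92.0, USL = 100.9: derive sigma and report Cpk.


R_bar = (1.837 + 3.437 + 2.941 + 2.085 + 1.273 + 0.536 + 1.764) / 7 = 1.9818571
sigma = R_bar / d2 = 1.9818571 / 1.128 = 1.7569655
Cp = (USL - LSL)/(6*sigma) = (100.9 - 92.0)/(6*1.7569655) = 0.8443
Cpu = (100.9 - 95.4)/(3*1.7569655) = 1.0435
Cpl = (95.4 - 92.0)/(3*1.7569655) = 0.6451
Cpk = min(Cpu, Cpl) = 0.6451

0.6451


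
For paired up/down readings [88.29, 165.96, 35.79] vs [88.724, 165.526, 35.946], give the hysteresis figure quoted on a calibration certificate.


|88.29 - 88.724| = 0.4340
|165.96 - 165.526| = 0.4340
|35.79 - 35.946| = 0.1560
hysteresis = max(diffs) = 0.4340

0.4340


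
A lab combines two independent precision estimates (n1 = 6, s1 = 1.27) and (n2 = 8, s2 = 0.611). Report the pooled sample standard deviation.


s_p = sqrt(((n1-1)*s1^2 + (n2-1)*s2^2) / (n1+n2-2))
numerator = (6-1)*1.27^2 + (8-1)*0.611^2 = 8.0645 + 2.613247 = 10.677747
denominator = 6 + 8 - 2 = 12
s_p^2 = 10.677747 / 12 = 0.88981225
s_p = sqrt(0.88981225) = 0.9433

0.9433


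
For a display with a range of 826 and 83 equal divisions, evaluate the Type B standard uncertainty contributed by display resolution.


resolution = range / divisions
resolution = 826 / 83 = 9.9518072
u_res = resolution / (2*sqrt(3))
u_res = 9.9518072 / 3.4641016
u_res = 2.8728

2.8728


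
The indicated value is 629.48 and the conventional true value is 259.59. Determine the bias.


Systematic error = measured - true
= 629.48 - 259.59
= 369.8900

369.8900


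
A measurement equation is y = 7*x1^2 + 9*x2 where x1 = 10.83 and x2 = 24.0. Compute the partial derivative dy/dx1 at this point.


y = 7*x1^2 + 9*x2
dy/dx1 = 2*7*x1
Evaluate at x1 = 10.83: c1 = 14 * 10.83
c1 = 151.6200

151.6200


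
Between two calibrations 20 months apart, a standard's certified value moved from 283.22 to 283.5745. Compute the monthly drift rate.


rate = (v2 - v1) / months
= (283.5745 - 283.22) / 20
= 0.3545 / 20
= 0.0177

0.0177


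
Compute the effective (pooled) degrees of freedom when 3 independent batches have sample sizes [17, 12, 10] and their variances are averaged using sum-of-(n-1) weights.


nu = sum_i (n_i - 1)
nu = ((17 - 1) + (12 - 1) + (10 - 1))
nu = 16 + 11 + 9
nu = 36

36


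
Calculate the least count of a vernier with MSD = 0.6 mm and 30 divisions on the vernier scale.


LC = MSD / n_div
= 0.6 / 30
= 0.0200

0.0200


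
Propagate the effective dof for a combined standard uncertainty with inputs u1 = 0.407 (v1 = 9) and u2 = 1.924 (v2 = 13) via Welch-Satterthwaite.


uc = sqrt(u1^2 + u2^2) = sqrt(0.407^2 + 1.924^2) = 1.966577
v_eff = uc^4 / (u1^4/v1 + u2^4/v2)
= 1.966577^4 / (0.407^4/9 + 1.924^4/13)
= 14.956977 / 1.057137
v_eff = 14.1486

14.1486


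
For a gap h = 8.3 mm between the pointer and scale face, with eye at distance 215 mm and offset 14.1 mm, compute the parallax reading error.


error = h * offset / d
= 8.3 * 14.1 / 215
= 0.5443

0.5443


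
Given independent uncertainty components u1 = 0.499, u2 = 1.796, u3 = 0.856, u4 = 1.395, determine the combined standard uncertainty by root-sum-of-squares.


uc = sqrt(0.499^2 + 1.796^2 + 0.856^2 + 1.395^2)
uc = sqrt(6.153378)
uc = 2.4806

2.4806


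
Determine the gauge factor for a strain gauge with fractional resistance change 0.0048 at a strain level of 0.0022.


GF = (dR/R) / epsilon
= 0.0048 / 0.0022
= 2.1818

2.1818


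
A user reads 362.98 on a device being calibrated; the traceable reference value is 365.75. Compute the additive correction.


Correction = standard - reading
= 365.75 - 362.98
= 2.7700

2.7700


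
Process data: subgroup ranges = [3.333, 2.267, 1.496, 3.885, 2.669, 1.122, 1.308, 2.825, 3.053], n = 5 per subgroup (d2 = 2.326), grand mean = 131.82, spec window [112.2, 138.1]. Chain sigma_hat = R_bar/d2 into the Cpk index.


R_bar = (3.333 + 2.267 + 1.496 + 3.885 + 2.669 + 1.122 + 1.308 + 2.825 + 3.053) / 9 = 2.4397778
sigma = R_bar / d2 = 2.4397778 / 2.326 = 1.0489156
Cp = (USL - LSL)/(6*sigma) = (138.1 - 112.2)/(6*1.0489156) = 4.1154
Cpu = (138.1 - 131.82)/(3*1.0489156) = 1.9957
Cpl = (131.82 - 112.2)/(3*1.0489156) = 6.2350
Cpk = min(Cpu, Cpl) = 1.9957

1.9957


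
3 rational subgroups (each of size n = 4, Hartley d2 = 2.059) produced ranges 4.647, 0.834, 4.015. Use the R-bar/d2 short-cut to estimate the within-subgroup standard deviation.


R_bar = (4.647 + 0.834 + 4.015) / 3
R_bar = 9.496 / 3 = 3.1653333
sigma_hat = R_bar / d2 = 3.1653333 / 2.059 = 1.5373

1.5373


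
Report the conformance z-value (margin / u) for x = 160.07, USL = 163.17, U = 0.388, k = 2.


u = U / k = 0.388 / 2 = 0.194
margin = |USL - x| = |163.17 - 160.07| = 3.1
z = margin / u = 3.1 / 0.194
z = 15.9794

15.9794


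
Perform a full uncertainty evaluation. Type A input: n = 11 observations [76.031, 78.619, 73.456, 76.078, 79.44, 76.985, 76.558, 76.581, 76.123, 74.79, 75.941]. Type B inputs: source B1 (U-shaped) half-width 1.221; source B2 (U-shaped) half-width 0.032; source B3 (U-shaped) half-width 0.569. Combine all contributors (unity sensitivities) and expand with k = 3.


mean = (76.031 + 78.619 + 73.456 + 76.078 + 79.44 + 76.985 + 76.558 + 76.581 + 76.123 + 74.79 + 75.941) / 11 = 76.41836364
s = sqrt(sum((x - mean)^2)/(n-1)) = 1.6232157
u_A = s / sqrt(n) = 1.6232157 / sqrt(11) = 0.48941795
u_B1 = 1.221 / sqrt(2) = 0.86337738
u_B2 = 0.032 / sqrt(2) = 0.022627417
u_B3 = 0.569 / sqrt(2) = 0.40234376
uc = sqrt(0.48941795^2 + 0.86337738^2 + 0.022627417^2 + 0.40234376^2) = 1.0711409
U = k * uc = 3 * 1.0711409
U = 3.2134

3.2134


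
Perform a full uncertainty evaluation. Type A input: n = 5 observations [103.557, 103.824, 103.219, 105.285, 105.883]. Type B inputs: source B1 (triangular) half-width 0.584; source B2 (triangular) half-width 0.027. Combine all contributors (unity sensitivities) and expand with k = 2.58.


mean = (103.557 + 103.824 + 103.219 + 105.285 + 105.883) / 5 = 104.3536
s = sqrt(sum((x - mean)^2)/(n-1)) = 1.1628559
u_A = s / sqrt(n) = 1.1628559 / sqrt(5) = 0.52004497
u_B1 = 0.584 / sqrt(6) = 0.238417
u_B2 = 0.027 / sqrt(6) = 0.011022704
uc = sqrt(0.52004497^2 + 0.238417^2 + 0.011022704^2) = 0.57219834
U = k * uc = 2.58 * 0.57219834
U = 1.4763

1.4763


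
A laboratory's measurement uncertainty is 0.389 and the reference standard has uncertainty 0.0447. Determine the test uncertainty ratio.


TUR = u_lab / u_ref
= 0.389 / 0.0447
= 8.7025

8.7025


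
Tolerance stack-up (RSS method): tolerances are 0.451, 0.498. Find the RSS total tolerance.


RSS = sqrt(0.451^2 + 0.498^2)
= sqrt(0.451405)
= 0.6719

0.6719


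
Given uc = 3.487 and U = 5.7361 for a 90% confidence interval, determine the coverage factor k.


k = U / uc
k = 5.7361 / 3.487
k = 1.645

1.645


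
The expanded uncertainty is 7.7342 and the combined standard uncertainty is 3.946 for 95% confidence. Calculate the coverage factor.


k = U / uc
k = 7.7342 / 3.946
k = 1.96

1.96


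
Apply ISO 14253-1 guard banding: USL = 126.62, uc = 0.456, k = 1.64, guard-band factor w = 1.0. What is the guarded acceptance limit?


U = k * uc = 1.64 * 0.456 = 0.74784
guard band g = w * U = 1.0 * 0.74784 = 0.74784
AL = USL - g = 126.62 - 0.74784
AL = 125.8722

125.8722


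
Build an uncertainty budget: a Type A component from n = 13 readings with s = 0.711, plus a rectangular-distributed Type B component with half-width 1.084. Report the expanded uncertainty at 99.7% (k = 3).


u_A = s / sqrt(n) = 0.711 / sqrt(13) = 0.19719592
u_B = half_width / sqrt(3) = 1.084 / sqrt(3) = 0.62584769
uc = sqrt(u_A^2 + u_B^2) = sqrt(0.19719592^2 + 0.62584769^2) = 0.65617952
U = k * uc = 3 * 0.65617952
U = 1.9685

1.9685


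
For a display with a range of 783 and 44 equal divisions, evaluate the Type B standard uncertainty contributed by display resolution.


resolution = range / divisions
resolution = 783 / 44 = 17.795455
u_res = resolution / (2*sqrt(3))
u_res = 17.795455 / 3.4641016
u_res = 5.1371

5.1371


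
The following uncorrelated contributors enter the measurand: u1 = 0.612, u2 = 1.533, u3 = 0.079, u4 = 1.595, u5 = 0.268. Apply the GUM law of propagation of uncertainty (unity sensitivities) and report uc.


uc = sqrt(0.612^2 + 1.533^2 + 0.079^2 + 1.595^2 + 0.268^2)
uc = sqrt(5.346723)
uc = 2.3123

2.3123


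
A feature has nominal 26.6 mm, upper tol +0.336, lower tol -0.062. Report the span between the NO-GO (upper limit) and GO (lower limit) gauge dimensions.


GO = nominal - lower_tol (smallest hole = maximum material condition)
GO = 26.6 - 0.062 = 26.538
NO-GO = nominal + upper_tol (largest hole = least material condition)
NO-GO = 26.6 + 0.336 = 26.936
spread = NO-GO - GO = 26.936 - 26.538 = 0.3980

0.3980


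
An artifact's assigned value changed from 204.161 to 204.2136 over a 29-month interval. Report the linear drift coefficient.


rate = (v2 - v1) / months
= (204.2136 - 204.161) / 29
= 0.0526 / 29
= 0.0018

0.0018


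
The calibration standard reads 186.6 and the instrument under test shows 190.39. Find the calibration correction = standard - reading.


Correction = standard - reading
= 186.6 - 190.39
= -3.7900

-3.7900


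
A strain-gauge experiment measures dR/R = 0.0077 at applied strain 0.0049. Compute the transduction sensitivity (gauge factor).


GF = (dR/R) / epsilon
= 0.0077 / 0.0049
= 1.5714

1.5714


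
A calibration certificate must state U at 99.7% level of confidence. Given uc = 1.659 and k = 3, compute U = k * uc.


U = k * uc
U = 3 * 1.659
U = 4.9770

4.9770


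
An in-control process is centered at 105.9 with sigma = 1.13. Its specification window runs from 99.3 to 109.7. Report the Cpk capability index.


Cpu = (USL - mean) / (3*sigma) = (109.7 - 105.9) / (3*1.13) = 1.1209
Cpl = (mean - LSL) / (3*sigma) = (105.9 - 99.3) / (3*1.13) = 1.9469
Cpk = min(Cpu, Cpl) = 1.1209

1.1209


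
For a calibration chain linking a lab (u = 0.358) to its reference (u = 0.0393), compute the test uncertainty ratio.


TUR = u_lab / u_ref
= 0.358 / 0.0393
= 9.1094

9.1094


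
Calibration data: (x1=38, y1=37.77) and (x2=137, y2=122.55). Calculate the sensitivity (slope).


slope = (y2 - y1) / (x2 - x1)
= (122.55 - 37.77) / (137 - 38)
= 84.7800 / 99
= 0.8564

0.8564


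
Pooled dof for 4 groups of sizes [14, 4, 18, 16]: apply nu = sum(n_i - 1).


nu = sum_i (n_i - 1)
nu = ((14 - 1) + (4 - 1) + (18 - 1) + (16 - 1))
nu = 13 + 3 + 17 + 15
nu = 48

48


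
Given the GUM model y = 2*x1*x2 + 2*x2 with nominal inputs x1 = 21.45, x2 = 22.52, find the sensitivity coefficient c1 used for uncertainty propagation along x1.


y = 2*x1*x2 + 2*x2
dy/dx1 = 2*x2
Evaluate at x2 = 22.52: c1 = 2 * 22.52
c1 = 45.0400

45.0400


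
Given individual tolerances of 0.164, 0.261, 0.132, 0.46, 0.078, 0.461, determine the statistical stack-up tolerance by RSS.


RSS = sqrt(0.164^2 + 0.261^2 + 0.132^2 + 0.46^2 + 0.078^2 + 0.461^2)
= sqrt(0.542646)
= 0.7366

0.7366


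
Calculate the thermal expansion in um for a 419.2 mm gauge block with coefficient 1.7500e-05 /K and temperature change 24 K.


dL = L * alpha * dT
= 419.2 * 1.7500e-05 * 24
= 0.1760640 mm
dL_um = 0.1760640 * 1000 = 176.0640 um

176.0640


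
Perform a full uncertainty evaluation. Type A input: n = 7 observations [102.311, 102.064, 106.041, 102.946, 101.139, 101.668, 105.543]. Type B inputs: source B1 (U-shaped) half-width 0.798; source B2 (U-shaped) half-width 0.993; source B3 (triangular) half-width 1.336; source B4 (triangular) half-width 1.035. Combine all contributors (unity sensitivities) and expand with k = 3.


mean = (102.311 + 102.064 + 106.041 + 102.946 + 101.139 + 101.668 + 105.543) / 7 = 103.1017143
s = sqrt(sum((x - mean)^2)/(n-1)) = 1.9249843
u_A = s / sqrt(n) = 1.9249843 / sqrt(7) = 0.72757568
u_B1 = 0.798 / sqrt(2) = 0.56427121
u_B2 = 0.993 / sqrt(2) = 0.70215703
u_B3 = 1.336 / sqrt(6) = 0.54541972
u_B4 = 1.035 / sqrt(6) = 0.42253698
uc = sqrt(0.72757568^2 + 0.56427121^2 + 0.70215703^2 + 0.54541972^2 + 0.42253698^2) = 1.3478921
U = k * uc = 3 * 1.3478921
U = 4.0437

4.0437


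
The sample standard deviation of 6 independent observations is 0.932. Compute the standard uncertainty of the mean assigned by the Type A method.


u_A = s / sqrt(n)
u_A = 0.932 / sqrt(6)
u_A = 0.932 / 2.4494897
u_A = 0.3805

0.3805


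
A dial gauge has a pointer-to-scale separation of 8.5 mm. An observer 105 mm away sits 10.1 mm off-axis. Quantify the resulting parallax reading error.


error = h * offset / d
= 8.5 * 10.1 / 105
= 0.8176

0.8176


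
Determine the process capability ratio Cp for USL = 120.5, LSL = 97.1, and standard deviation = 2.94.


Cp = (USL - LSL) / (6 * sigma)
= (120.5 - 97.1) / (6 * 2.94)
= 23.4000 / 17.6400
= 1.3265

1.3265


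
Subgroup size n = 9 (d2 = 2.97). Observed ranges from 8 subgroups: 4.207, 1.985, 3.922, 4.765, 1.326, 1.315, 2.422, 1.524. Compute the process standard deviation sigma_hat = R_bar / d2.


R_bar = (4.207 + 1.985 + 3.922 + 4.765 + 1.326 + 1.315 + 2.422 + 1.524) / 8
R_bar = 21.466 / 8 = 2.68325
sigma_hat = R_bar / d2 = 2.68325 / 2.97 = 0.9035

0.9035


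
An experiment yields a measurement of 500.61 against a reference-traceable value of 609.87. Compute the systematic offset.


Systematic error = measured - true
= 500.61 - 609.87
= -109.2600

-109.2600


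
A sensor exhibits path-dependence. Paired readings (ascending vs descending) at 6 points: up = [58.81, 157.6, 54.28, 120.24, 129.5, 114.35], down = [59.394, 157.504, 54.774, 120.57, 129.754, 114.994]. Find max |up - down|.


|58.81 - 59.394| = 0.5840
|157.6 - 157.504| = 0.0960
|54.28 - 54.774| = 0.4940
|120.24 - 120.57| = 0.3300
|129.5 - 129.754| = 0.2540
|114.35 - 114.994| = 0.6440
hysteresis = max(diffs) = 0.6440

0.6440


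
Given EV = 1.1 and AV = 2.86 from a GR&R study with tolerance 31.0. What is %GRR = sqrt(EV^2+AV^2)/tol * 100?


GRR = sqrt(EV^2 + AV^2) = sqrt(1.1^2 + 2.86^2) = 3.0642454
%GRR = GRR / tol * 100 = 3.0642454 / 31.0 * 100
%GRR = 9.8847

9.8847


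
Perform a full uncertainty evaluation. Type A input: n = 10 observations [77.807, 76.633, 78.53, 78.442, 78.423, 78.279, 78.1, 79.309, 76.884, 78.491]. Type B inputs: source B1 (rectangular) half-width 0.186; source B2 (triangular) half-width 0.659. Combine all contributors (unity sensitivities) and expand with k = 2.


mean = (77.807 + 76.633 + 78.53 + 78.442 + 78.423 + 78.279 + 78.1 + 79.309 + 76.884 + 78.491) / 10 = 78.0898
s = sqrt(sum((x - mean)^2)/(n-1)) = 0.80057962
u_A = s / sqrt(n) = 0.80057962 / sqrt(10) = 0.2531655
u_B1 = 0.186 / sqrt(3) = 0.10738715
u_B2 = 0.659 / sqrt(6) = 0.26903562
uc = sqrt(0.2531655^2 + 0.10738715^2 + 0.26903562^2) = 0.3847141
U = k * uc = 2 * 0.3847141
U = 0.7694

0.7694


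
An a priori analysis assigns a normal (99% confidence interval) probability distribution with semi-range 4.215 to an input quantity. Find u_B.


u_B = half_width / 2.576
u_B = 4.215 / 2.576
u_B = 1.6363

1.6363


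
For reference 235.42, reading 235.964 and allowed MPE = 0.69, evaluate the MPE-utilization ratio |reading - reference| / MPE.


e = indication - reference = 235.964 - 235.42 = 0.5440
|e| = 0.5440
ratio = |e| / MPE = 0.5440 / 0.69
ratio = 0.7884

0.7884


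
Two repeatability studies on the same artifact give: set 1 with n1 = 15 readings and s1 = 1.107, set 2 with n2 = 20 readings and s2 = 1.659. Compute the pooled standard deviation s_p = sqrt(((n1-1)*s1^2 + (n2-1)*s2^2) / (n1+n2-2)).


s_p = sqrt(((n1-1)*s1^2 + (n2-1)*s2^2) / (n1+n2-2))
numerator = (15-1)*1.107^2 + (20-1)*1.659^2 = 17.156286 + 52.293339 = 69.449625
denominator = 15 + 20 - 2 = 33
s_p^2 = 69.449625 / 33 = 2.1045341
s_p = sqrt(2.1045341) = 1.4507

1.4507


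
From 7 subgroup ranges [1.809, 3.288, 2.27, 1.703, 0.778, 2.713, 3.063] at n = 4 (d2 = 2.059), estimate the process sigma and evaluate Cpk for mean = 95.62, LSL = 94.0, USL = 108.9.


R_bar = (1.809 + 3.288 + 2.27 + 1.703 + 0.778 + 2.713 + 3.063) / 7 = 2.232
sigma = R_bar / d2 = 2.232 / 2.059 = 1.0840214
Cp = (USL - LSL)/(6*sigma) = (108.9 - 94.0)/(6*1.0840214) = 2.2909
Cpu = (108.9 - 95.62)/(3*1.0840214) = 4.0836
Cpl = (95.62 - 94.0)/(3*1.0840214) = 0.4981
Cpk = min(Cpu, Cpl) = 0.4981

0.4981


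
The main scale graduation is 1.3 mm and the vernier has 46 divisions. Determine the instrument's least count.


LC = MSD / n_div
= 1.3 / 46
= 0.0283

0.0283


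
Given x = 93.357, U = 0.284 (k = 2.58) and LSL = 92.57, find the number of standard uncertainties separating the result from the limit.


u = U / k = 0.284 / 2.58 = 0.11007752
margin = |LSL - x| = |92.57 - 93.357| = 0.787
z = margin / u = 0.787 / 0.11007752
z = 7.1495

7.1495


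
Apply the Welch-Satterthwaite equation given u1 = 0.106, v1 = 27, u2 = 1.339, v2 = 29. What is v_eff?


uc = sqrt(u1^2 + u2^2) = sqrt(0.106^2 + 1.339^2) = 1.3431891
v_eff = uc^4 / (u1^4/v1 + u2^4/v2)
= 1.3431891^4 / (0.106^4/27 + 1.339^4/29)
= 3.2549823 / 0.11085177
v_eff = 29.3634

29.3634


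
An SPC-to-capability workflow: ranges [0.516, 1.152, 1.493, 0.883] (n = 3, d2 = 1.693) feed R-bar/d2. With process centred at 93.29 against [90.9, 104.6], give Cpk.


R_bar = (0.516 + 1.152 + 1.493 + 0.883) / 4 = 1.011
sigma = R_bar / d2 = 1.011 / 1.693 = 0.5971648
Cp = (USL - LSL)/(6*sigma) = (104.6 - 90.9)/(6*0.5971648) = 3.8236
Cpu = (104.6 - 93.29)/(3*0.5971648) = 6.3132
Cpl = (93.29 - 90.9)/(3*0.5971648) = 1.3341
Cpk = min(Cpu, Cpl) = 1.3341

1.3341


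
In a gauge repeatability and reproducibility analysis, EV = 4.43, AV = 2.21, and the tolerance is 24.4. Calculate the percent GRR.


GRR = sqrt(EV^2 + AV^2) = sqrt(4.43^2 + 2.21^2) = 4.9506565
%GRR = GRR / tol * 100 = 4.9506565 / 24.4 * 100
%GRR = 20.2896

20.2896


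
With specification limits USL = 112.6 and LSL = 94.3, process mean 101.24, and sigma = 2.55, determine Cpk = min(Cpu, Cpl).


Cpu = (USL - mean) / (3*sigma) = (112.6 - 101.24) / (3*2.55) = 1.4850
Cpl = (mean - LSL) / (3*sigma) = (101.24 - 94.3) / (3*2.55) = 0.9072
Cpk = min(Cpu, Cpl) = 0.9072

0.9072


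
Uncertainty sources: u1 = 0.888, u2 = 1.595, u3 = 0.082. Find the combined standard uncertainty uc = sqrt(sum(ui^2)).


uc = sqrt(0.888^2 + 1.595^2 + 0.082^2)
uc = sqrt(3.339293)
uc = 1.8274

1.8274


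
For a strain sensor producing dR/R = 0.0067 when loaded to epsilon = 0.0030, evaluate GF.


GF = (dR/R) / epsilon
= 0.0067 / 0.0030
= 2.2333

2.2333


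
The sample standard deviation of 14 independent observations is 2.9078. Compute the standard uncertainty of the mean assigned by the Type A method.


u_A = s / sqrt(n)
u_A = 2.9078 / sqrt(14)
u_A = 2.9078 / 3.7416574
u_A = 0.7771

0.7771


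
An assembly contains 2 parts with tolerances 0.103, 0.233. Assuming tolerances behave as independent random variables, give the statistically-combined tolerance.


RSS = sqrt(0.103^2 + 0.233^2)
= sqrt(0.064898)
= 0.2548

0.2548


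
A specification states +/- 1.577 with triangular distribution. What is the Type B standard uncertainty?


u_B = half_width / sqrt(6)
u_B = 1.577 / 2.4494897
u_B = 0.6438

0.6438


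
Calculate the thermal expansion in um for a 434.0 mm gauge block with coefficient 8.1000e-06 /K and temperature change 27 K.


dL = L * alpha * dT
= 434.0 * 8.1000e-06 * 27
= 0.0949158 mm
dL_um = 0.0949158 * 1000 = 94.9158 um

94.9158


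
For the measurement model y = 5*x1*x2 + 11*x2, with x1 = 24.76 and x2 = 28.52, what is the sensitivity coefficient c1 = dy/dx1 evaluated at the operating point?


y = 5*x1*x2 + 11*x2
dy/dx1 = 5*x2
Evaluate at x2 = 28.52: c1 = 5 * 28.52
c1 = 142.6000

142.6000


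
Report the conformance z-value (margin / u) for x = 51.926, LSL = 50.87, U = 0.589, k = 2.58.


u = U / k = 0.589 / 2.58 = 0.22829457
margin = |LSL - x| = |50.87 - 51.926| = 1.056
z = margin / u = 1.056 / 0.22829457
z = 4.6256

4.6256


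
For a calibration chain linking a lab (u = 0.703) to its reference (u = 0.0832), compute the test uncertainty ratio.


TUR = u_lab / u_ref
= 0.703 / 0.0832
= 8.4495

8.4495


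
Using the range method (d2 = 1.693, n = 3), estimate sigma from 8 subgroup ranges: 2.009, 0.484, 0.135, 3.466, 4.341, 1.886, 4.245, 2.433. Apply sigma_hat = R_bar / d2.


R_bar = (2.009 + 0.484 + 0.135 + 3.466 + 4.341 + 1.886 + 4.245 + 2.433) / 8
R_bar = 18.999 / 8 = 2.374875
sigma_hat = R_bar / d2 = 2.374875 / 1.693 = 1.4028

1.4028


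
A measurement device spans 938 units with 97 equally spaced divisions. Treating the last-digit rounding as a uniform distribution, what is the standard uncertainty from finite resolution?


resolution = range / divisions
resolution = 938 / 97 = 9.6701031
u_res = resolution / (2*sqrt(3))
u_res = 9.6701031 / 3.4641016
u_res = 2.7915

2.7915


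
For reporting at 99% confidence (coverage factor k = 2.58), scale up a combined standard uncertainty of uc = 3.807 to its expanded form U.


U = k * uc
U = 2.58 * 3.807
U = 9.8221

9.8221


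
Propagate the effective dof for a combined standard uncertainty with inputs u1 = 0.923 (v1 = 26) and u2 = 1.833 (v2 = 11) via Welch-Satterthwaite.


uc = sqrt(u1^2 + u2^2) = sqrt(0.923^2 + 1.833^2) = 2.0522714
v_eff = uc^4 / (u1^4/v1 + u2^4/v2)
= 2.0522714^4 / (0.923^4/26 + 1.833^4/11)
= 17.73941 / 1.0541742
v_eff = 16.8278

16.8278


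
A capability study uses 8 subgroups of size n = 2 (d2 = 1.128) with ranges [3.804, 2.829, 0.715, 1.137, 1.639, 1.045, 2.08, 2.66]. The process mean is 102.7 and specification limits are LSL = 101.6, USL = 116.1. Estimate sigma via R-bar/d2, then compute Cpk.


R_bar = (3.804 + 2.829 + 0.715 + 1.137 + 1.639 + 1.045 + 2.08 + 2.66) / 8 = 1.988625
sigma = R_bar / d2 = 1.988625 / 1.128 = 1.7629654
Cp = (USL - LSL)/(6*sigma) = (116.1 - 101.6)/(6*1.7629654) = 1.3708
Cpu = (116.1 - 102.7)/(3*1.7629654) = 2.5336
Cpl = (102.7 - 101.6)/(3*1.7629654) = 0.2080
Cpk = min(Cpu, Cpl) = 0.2080

0.2080


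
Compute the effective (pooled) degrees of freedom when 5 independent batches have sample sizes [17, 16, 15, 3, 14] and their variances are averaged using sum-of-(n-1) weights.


nu = sum_i (n_i - 1)
nu = ((17 - 1) + (16 - 1) + (15 - 1) + (3 - 1) + (14 - 1))
nu = 16 + 15 + 14 + 2 + 13
nu = 60

60


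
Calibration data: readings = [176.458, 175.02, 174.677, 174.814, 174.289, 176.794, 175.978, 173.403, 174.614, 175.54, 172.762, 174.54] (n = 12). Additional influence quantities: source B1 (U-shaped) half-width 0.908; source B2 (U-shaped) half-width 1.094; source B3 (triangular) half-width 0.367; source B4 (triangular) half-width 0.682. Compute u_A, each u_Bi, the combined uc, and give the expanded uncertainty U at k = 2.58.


mean = (176.458 + 175.02 + 174.677 + 174.814 + 174.289 + 176.794 + 175.978 + 173.403 + 174.614 + 175.54 + 172.762 + 174.54) / 12 = 174.9074167
s = sqrt(sum((x - mean)^2)/(n-1)) = 1.1698453
u_A = s / sqrt(n) = 1.1698453 / sqrt(12) = 0.33770525
u_B1 = 0.908 / sqrt(2) = 0.64205296
u_B2 = 1.094 / sqrt(2) = 0.77357482
u_B3 = 0.367 / sqrt(6) = 0.14982712
u_B4 = 0.682 / sqrt(6) = 0.27842533
uc = sqrt(0.33770525^2 + 0.64205296^2 + 0.77357482^2 + 0.14982712^2 + 0.27842533^2) = 1.1066452
U = k * uc = 2.58 * 1.1066452
U = 2.8551

2.8551


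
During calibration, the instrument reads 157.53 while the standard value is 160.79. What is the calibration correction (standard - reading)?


Correction = standard - reading
= 160.79 - 157.53
= 3.2600

3.2600


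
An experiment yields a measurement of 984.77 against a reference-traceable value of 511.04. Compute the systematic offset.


Systematic error = measured - true
= 984.77 - 511.04
= 473.7300

473.7300


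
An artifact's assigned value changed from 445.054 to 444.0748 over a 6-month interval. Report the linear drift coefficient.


rate = (v2 - v1) / months
= (444.0748 - 445.054) / 6
= -0.9792 / 6
= -0.1632

-0.1632


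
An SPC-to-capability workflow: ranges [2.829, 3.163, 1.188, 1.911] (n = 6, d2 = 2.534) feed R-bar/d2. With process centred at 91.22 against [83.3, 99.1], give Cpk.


R_bar = (2.829 + 3.163 + 1.188 + 1.911) / 4 = 2.27275
sigma = R_bar / d2 = 2.27275 / 2.534 = 0.89690213
Cp = (USL - LSL)/(6*sigma) = (99.1 - 83.3)/(6*0.89690213) = 2.9360
Cpu = (99.1 - 91.22)/(3*0.89690213) = 2.9286
Cpl = (91.22 - 83.3)/(3*0.89690213) = 2.9435
Cpk = min(Cpu, Cpl) = 2.9286

2.9286


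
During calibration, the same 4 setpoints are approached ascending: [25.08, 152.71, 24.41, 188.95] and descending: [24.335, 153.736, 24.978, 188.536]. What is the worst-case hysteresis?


|25.08 - 24.335| = 0.7450
|152.71 - 153.736| = 1.0260
|24.41 - 24.978| = 0.5680
|188.95 - 188.536| = 0.4140
hysteresis = max(diffs) = 1.0260

1.0260


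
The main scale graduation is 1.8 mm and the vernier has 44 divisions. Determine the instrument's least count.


LC = MSD / n_div
= 1.8 / 44
= 0.0409

0.0409


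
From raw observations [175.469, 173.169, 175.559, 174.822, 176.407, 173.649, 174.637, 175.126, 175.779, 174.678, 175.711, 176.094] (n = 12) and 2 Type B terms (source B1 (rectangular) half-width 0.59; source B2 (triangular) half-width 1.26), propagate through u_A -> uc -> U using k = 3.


mean = (175.469 + 173.169 + 175.559 + 174.822 + 176.407 + 173.649 + 174.637 + 175.126 + 175.779 + 174.678 + 175.711 + 176.094) / 12 = 175.0916667
s = sqrt(sum((x - mean)^2)/(n-1)) = 0.96206363
u_A = s / sqrt(n) = 0.96206363 / sqrt(12) = 0.27772385
u_B1 = 0.59 / sqrt(3) = 0.34063666
u_B2 = 1.26 / sqrt(6) = 0.51439285
uc = sqrt(0.27772385^2 + 0.34063666^2 + 0.51439285^2) = 0.6765825
U = k * uc = 3 * 0.6765825
U = 2.0297

2.0297


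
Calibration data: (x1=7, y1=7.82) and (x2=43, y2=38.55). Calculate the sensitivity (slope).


slope = (y2 - y1) / (x2 - x1)
= (38.55 - 7.82) / (43 - 7)
= 30.7300 / 36
= 0.8536

0.8536


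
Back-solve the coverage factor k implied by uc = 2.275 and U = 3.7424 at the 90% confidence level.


k = U / uc
k = 3.7424 / 2.275
k = 1.645

1.645


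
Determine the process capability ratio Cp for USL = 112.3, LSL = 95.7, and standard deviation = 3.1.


Cp = (USL - LSL) / (6 * sigma)
= (112.3 - 95.7) / (6 * 3.1)
= 16.6000 / 18.6000
= 0.8925

0.8925


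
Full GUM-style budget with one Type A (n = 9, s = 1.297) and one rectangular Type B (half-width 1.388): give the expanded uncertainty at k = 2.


u_A = s / sqrt(n) = 1.297 / sqrt(9) = 0.43233333
u_B = half_width / sqrt(3) = 1.388 / sqrt(3) = 0.80136217
uc = sqrt(u_A^2 + u_B^2) = sqrt(0.43233333^2 + 0.80136217^2) = 0.91054568
U = k * uc = 2 * 0.91054568
U = 1.8211

1.8211


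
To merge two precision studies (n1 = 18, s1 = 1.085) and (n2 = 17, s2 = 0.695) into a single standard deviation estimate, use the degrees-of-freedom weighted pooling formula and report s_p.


s_p = sqrt(((n1-1)*s1^2 + (n2-1)*s2^2) / (n1+n2-2))
numerator = (18-1)*1.085^2 + (17-1)*0.695^2 = 20.012825 + 7.7284 = 27.741225
denominator = 18 + 17 - 2 = 33
s_p^2 = 27.741225 / 33 = 0.84064318
s_p = sqrt(0.84064318) = 0.9169

0.9169


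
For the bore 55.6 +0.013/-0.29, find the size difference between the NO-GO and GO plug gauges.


GO = nominal - lower_tol (smallest hole = maximum material condition)
GO = 55.6 - 0.29 = 55.31
NO-GO = nominal + upper_tol (largest hole = least material condition)
NO-GO = 55.6 + 0.013 = 55.613
spread = NO-GO - GO = 55.613 - 55.31 = 0.3030

0.3030


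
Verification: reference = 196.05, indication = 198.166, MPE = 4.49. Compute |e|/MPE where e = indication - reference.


e = indication - reference = 198.166 - 196.05 = 2.1160
|e| = 2.1160
ratio = |e| / MPE = 2.1160 / 4.49
ratio = 0.4713

0.4713


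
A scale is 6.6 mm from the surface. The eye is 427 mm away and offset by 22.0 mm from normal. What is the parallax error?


error = h * offset / d
= 6.6 * 22.0 / 427
= 0.3400

0.3400


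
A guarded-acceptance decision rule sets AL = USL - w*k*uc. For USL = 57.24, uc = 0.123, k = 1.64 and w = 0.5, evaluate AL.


U = k * uc = 1.64 * 0.123 = 0.20172
guard band g = w * U = 0.5 * 0.20172 = 0.10086
AL = USL - g = 57.24 - 0.10086
AL = 57.1391

57.1391


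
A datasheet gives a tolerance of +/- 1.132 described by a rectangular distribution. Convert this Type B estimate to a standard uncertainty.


u_B = half_width / sqrt(3)
u_B = 1.132 / 1.7320508
u_B = 0.6536

0.6536


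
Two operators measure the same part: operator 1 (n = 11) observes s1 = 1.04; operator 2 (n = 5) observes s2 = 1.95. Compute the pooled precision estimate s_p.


s_p = sqrt(((n1-1)*s1^2 + (n2-1)*s2^2) / (n1+n2-2))
numerator = (11-1)*1.04^2 + (5-1)*1.95^2 = 10.816 + 15.21 = 26.026
denominator = 11 + 5 - 2 = 14
s_p^2 = 26.026 / 14 = 1.859
s_p = sqrt(1.859) = 1.3635

1.3635


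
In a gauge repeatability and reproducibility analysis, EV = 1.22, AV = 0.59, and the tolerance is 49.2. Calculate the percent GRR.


GRR = sqrt(EV^2 + AV^2) = sqrt(1.22^2 + 0.59^2) = 1.3551753
%GRR = GRR / tol * 100 = 1.3551753 / 49.2 * 100
%GRR = 2.7544

2.7544


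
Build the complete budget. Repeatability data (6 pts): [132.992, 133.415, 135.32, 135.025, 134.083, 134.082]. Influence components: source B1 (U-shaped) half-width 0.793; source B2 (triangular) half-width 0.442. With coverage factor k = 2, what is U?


mean = (132.992 + 133.415 + 135.32 + 135.025 + 134.083 + 134.082) / 6 = 134.1528333
s = sqrt(sum((x - mean)^2)/(n-1)) = 0.89719327
u_A = s / sqrt(n) = 0.89719327 / sqrt(6) = 0.36627762
u_B1 = 0.793 / sqrt(2) = 0.56073568
u_B2 = 0.442 / sqrt(6) = 0.18044574
uc = sqrt(0.36627762^2 + 0.56073568^2 + 0.18044574^2) = 0.69364578
U = k * uc = 2 * 0.69364578
U = 1.3873

1.3873


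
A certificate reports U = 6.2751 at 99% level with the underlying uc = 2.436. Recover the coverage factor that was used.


k = U / uc
k = 6.2751 / 2.436
k = 2.576

2.576


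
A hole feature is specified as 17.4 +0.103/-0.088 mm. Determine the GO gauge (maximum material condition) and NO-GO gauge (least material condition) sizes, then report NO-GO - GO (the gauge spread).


GO = nominal - lower_tol (smallest hole = maximum material condition)
GO = 17.4 - 0.088 = 17.312
NO-GO = nominal + upper_tol (largest hole = least material condition)
NO-GO = 17.4 + 0.103 = 17.503
spread = NO-GO - GO = 17.503 - 17.312 = 0.1910

0.1910


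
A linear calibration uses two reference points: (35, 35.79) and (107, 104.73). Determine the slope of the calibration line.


slope = (y2 - y1) / (x2 - x1)
= (104.73 - 35.79) / (107 - 35)
= 68.9400 / 72
= 0.9575

0.9575


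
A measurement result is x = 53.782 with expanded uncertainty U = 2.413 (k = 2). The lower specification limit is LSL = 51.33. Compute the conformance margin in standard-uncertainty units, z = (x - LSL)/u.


u = U / k = 2.413 / 2 = 1.2065
margin = |LSL - x| = |51.33 - 53.782| = 2.452
z = margin / u = 2.452 / 1.2065
z = 2.0323

2.0323


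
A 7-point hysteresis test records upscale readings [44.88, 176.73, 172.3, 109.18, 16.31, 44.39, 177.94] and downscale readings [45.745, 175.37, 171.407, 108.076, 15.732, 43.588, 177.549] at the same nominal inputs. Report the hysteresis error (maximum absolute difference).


|44.88 - 45.745| = 0.8650
|176.73 - 175.37| = 1.3600
|172.3 - 171.407| = 0.8930
|109.18 - 108.076| = 1.1040
|16.31 - 15.732| = 0.5780
|44.39 - 43.588| = 0.8020
|177.94 - 177.549| = 0.3910
hysteresis = max(diffs) = 1.3600

1.3600


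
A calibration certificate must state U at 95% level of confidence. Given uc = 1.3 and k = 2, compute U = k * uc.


U = k * uc
U = 2 * 1.3
U = 2.6000

2.6000


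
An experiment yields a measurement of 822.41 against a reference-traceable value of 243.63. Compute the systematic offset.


Systematic error = measured - true
= 822.41 - 243.63
= 578.7800

578.7800


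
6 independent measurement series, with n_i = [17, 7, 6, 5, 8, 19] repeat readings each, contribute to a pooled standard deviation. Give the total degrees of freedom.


nu = sum_i (n_i - 1)
nu = ((17 - 1) + (7 - 1) + (6 - 1) + (5 - 1) + (8 - 1) + (19 - 1))
nu = 16 + 6 + 5 + 4 + 7 + 18
nu = 56

56


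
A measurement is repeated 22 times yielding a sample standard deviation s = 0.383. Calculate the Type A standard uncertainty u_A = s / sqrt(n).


u_A = s / sqrt(n)
u_A = 0.383 / sqrt(22)
u_A = 0.383 / 4.6904158
u_A = 0.0817

0.0817


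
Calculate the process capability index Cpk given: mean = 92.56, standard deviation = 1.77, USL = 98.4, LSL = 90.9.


Cpu = (USL - mean) / (3*sigma) = (98.4 - 92.56) / (3*1.77) = 1.0998
Cpl = (mean - LSL) / (3*sigma) = (92.56 - 90.9) / (3*1.77) = 0.3126
Cpk = min(Cpu, Cpl) = 0.3126

0.3126


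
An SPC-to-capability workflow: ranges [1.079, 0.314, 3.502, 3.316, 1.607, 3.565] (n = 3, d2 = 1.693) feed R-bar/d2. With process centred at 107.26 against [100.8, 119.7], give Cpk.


R_bar = (1.079 + 0.314 + 3.502 + 3.316 + 1.607 + 3.565) / 6 = 2.2305
sigma = R_bar / d2 = 2.2305 / 1.693 = 1.3174838
Cp = (USL - LSL)/(6*sigma) = (119.7 - 100.8)/(6*1.3174838) = 2.3909
Cpu = (119.7 - 107.26)/(3*1.3174838) = 3.1474
Cpl = (107.26 - 100.8)/(3*1.3174838) = 1.6344
Cpk = min(Cpu, Cpl) = 1.6344

1.6344


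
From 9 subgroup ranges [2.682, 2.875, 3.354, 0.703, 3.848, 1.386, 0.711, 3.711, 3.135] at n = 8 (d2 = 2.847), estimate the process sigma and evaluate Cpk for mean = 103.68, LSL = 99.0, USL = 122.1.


R_bar = (2.682 + 2.875 + 3.354 + 0.703 + 3.848 + 1.386 + 0.711 + 3.711 + 3.135) / 9 = 2.4894444
sigma = R_bar / d2 = 2.4894444 / 2.847 = 0.87440969
Cp = (USL - LSL)/(6*sigma) = (122.1 - 99.0)/(6*0.87440969) = 4.4030
Cpu = (122.1 - 103.68)/(3*0.87440969) = 7.0219
Cpl = (103.68 - 99.0)/(3*0.87440969) = 1.7841
Cpk = min(Cpu, Cpl) = 1.7841

1.7841


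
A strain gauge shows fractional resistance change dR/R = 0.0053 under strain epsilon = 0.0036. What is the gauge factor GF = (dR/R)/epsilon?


GF = (dR/R) / epsilon
= 0.0053 / 0.0036
= 1.4722

1.4722
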